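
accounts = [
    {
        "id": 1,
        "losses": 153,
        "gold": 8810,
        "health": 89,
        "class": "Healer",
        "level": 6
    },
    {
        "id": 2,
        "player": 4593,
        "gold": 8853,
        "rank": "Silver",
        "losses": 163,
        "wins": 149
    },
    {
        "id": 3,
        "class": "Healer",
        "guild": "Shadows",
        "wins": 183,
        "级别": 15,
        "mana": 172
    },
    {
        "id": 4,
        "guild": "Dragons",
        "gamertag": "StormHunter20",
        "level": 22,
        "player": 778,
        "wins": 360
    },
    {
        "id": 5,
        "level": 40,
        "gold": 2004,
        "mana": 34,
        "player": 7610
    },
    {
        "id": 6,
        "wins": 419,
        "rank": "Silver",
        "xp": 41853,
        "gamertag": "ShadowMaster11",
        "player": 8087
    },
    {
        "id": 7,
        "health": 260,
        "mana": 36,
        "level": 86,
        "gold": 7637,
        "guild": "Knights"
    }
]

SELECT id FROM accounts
[1, 2, 3, 4, 5, 6, 7]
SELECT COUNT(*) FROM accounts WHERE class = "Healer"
2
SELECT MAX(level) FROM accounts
86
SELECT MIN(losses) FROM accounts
153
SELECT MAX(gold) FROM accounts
8853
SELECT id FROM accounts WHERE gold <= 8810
[1, 5, 7]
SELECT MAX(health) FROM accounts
260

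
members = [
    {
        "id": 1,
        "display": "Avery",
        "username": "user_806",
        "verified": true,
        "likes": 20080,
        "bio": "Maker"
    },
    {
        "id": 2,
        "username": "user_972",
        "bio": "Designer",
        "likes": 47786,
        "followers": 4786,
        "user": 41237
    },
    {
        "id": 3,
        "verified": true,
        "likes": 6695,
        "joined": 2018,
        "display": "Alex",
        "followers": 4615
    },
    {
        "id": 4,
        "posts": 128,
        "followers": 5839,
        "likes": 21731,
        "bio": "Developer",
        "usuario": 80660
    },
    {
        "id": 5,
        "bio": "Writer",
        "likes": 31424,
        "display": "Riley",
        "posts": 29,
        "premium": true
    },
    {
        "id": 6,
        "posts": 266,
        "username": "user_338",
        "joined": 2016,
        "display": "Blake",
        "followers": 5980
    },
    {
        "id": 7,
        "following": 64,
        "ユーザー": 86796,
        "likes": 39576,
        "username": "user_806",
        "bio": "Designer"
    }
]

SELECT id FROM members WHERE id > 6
[7]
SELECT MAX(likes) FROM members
47786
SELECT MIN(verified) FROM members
True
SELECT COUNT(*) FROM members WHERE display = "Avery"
1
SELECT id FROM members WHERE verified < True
[]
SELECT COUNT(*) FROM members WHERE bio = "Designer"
2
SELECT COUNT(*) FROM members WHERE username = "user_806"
2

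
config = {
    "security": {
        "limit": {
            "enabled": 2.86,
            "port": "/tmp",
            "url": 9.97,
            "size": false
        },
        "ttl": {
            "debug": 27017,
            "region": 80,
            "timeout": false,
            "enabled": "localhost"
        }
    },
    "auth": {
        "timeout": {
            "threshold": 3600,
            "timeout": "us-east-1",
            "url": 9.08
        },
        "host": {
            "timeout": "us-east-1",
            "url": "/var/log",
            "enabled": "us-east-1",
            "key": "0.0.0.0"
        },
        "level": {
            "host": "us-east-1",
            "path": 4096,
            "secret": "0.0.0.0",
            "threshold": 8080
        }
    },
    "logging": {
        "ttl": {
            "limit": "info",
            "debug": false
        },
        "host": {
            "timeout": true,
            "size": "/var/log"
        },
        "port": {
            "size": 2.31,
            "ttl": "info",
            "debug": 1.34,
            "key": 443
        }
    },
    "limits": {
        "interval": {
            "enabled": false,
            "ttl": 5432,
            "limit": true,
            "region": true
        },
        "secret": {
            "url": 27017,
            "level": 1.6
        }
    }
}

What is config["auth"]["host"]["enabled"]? "us-east-1"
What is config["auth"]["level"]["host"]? "us-east-1"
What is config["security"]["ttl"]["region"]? 80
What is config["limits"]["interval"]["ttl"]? 5432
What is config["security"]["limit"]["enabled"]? 2.86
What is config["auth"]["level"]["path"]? 4096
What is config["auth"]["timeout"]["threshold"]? 3600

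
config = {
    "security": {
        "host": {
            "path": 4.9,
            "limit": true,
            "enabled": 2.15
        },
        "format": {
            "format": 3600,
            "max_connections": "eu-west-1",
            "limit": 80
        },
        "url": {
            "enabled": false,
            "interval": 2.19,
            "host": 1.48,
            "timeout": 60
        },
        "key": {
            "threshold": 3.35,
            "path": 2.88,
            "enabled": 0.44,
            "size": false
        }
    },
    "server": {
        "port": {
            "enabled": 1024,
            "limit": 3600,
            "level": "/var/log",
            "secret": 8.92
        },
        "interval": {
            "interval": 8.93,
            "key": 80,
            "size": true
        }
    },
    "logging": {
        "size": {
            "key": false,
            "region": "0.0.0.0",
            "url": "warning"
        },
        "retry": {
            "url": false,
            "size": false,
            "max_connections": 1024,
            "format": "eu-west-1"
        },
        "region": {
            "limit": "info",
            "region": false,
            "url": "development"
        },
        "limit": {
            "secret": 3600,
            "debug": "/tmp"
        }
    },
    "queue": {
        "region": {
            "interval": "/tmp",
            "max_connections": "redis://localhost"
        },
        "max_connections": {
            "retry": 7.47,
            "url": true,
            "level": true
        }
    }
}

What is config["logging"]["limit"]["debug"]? "/tmp"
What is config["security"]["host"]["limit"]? True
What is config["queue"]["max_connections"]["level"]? True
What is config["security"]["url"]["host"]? 1.48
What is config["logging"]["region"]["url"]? "development"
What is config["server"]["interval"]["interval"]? 8.93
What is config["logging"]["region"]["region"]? False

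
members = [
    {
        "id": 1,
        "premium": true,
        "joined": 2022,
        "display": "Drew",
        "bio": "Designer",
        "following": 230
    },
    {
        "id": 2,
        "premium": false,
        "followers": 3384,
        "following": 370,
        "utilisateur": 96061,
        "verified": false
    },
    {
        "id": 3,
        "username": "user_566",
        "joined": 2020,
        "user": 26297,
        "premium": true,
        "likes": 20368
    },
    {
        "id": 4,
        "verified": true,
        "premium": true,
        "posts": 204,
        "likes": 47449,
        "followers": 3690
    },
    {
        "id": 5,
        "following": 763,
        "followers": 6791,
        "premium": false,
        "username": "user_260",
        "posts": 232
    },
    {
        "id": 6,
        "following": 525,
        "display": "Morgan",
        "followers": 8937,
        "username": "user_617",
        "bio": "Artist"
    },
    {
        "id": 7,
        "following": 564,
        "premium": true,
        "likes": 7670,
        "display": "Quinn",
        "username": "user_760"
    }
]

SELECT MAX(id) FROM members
7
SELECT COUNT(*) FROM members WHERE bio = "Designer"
1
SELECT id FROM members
[1, 2, 3, 4, 5, 6, 7]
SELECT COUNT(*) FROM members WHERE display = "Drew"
1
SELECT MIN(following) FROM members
230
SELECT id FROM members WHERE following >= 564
[5, 7]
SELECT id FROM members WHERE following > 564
[5]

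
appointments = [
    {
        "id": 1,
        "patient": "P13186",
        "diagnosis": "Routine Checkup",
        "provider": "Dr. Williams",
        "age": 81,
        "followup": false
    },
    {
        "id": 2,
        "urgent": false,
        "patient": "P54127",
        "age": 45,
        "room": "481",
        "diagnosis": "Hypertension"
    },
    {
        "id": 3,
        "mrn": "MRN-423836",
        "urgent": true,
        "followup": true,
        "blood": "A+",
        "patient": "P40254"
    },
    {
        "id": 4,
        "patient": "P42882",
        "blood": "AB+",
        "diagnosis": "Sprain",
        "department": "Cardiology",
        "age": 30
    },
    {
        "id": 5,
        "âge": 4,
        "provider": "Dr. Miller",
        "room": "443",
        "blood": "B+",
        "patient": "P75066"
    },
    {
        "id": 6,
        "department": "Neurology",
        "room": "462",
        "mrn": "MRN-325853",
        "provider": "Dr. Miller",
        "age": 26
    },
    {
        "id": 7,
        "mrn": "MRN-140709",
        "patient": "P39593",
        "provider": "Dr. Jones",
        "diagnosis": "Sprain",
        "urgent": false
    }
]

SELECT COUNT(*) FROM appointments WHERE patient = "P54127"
1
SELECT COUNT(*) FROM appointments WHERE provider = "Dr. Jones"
1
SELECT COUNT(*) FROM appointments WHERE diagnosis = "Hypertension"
1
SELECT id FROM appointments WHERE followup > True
[]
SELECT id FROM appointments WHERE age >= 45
[1, 2]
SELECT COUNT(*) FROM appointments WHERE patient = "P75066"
1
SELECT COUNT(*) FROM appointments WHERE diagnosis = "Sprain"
2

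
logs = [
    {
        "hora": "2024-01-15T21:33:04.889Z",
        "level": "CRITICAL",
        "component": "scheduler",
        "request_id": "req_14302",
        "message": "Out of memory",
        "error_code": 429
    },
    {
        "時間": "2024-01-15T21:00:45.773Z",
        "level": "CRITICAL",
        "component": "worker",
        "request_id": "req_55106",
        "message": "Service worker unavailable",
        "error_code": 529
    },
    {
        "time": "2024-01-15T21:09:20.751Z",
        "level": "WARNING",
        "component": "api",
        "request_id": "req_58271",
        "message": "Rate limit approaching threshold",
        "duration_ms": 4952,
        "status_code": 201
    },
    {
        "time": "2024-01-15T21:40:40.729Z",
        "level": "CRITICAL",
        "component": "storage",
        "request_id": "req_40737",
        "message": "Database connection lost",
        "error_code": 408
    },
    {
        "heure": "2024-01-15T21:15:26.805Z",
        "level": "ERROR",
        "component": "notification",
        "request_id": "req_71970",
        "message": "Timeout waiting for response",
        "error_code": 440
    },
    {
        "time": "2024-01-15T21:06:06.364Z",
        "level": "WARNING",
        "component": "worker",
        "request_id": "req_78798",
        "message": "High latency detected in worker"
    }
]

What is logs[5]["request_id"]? "req_78798"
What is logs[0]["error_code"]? 429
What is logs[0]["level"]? "CRITICAL"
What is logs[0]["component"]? "scheduler"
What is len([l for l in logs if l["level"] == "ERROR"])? 1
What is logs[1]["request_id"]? "req_55106"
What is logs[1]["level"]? "CRITICAL"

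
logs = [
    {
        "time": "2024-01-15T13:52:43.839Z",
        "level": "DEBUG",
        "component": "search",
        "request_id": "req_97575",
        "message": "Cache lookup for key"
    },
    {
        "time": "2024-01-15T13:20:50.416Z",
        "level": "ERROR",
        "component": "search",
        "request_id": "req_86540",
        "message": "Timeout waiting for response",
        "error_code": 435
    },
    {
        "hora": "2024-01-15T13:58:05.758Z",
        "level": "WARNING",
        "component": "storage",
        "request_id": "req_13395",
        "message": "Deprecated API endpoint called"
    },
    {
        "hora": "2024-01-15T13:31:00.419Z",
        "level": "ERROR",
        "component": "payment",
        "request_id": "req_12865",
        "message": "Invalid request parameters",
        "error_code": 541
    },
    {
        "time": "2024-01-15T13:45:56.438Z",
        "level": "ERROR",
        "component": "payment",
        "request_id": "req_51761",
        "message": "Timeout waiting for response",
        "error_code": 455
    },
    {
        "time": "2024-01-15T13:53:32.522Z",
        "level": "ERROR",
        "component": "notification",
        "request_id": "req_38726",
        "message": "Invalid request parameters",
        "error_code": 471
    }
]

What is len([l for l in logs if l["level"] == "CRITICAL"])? 0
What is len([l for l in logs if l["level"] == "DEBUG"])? 1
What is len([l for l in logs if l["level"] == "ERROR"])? 4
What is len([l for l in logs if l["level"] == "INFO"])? 0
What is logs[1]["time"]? "2024-01-15T13:20:50.416Z"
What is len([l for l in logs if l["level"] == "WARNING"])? 1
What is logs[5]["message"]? "Invalid request parameters"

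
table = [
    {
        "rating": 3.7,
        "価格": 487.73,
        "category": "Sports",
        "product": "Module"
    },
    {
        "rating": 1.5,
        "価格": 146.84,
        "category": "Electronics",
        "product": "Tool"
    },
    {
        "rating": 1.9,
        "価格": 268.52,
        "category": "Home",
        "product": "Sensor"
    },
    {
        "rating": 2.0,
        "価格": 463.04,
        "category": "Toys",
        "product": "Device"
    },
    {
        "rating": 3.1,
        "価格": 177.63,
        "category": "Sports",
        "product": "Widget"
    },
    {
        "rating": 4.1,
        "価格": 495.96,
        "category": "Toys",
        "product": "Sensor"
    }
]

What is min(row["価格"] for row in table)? 146.84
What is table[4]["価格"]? 177.63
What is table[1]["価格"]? 146.84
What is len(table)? 6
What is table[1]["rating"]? 1.5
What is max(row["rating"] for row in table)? 4.1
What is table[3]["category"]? "Toys"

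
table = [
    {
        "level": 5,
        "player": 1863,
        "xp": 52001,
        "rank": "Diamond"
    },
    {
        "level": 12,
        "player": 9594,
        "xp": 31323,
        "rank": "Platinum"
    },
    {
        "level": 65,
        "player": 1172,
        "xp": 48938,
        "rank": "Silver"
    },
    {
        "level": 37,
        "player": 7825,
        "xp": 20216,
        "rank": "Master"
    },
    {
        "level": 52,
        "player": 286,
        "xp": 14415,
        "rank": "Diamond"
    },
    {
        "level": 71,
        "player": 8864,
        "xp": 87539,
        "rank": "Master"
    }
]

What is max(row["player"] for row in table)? 9594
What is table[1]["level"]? 12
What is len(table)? 6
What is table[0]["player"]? 1863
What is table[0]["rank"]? "Diamond"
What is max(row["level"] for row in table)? 71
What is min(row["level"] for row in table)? 5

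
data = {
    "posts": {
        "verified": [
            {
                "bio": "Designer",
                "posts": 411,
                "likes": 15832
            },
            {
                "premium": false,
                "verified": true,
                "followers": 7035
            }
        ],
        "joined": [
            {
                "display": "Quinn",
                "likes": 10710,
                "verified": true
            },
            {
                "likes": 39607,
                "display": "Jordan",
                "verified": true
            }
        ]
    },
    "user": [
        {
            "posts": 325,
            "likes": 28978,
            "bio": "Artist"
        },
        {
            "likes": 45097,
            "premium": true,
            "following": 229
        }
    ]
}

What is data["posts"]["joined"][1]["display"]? "Jordan"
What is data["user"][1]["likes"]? 45097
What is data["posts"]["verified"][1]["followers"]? 7035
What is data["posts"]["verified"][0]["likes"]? 15832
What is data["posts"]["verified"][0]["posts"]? 411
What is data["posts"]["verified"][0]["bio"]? "Designer"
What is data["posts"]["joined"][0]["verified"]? True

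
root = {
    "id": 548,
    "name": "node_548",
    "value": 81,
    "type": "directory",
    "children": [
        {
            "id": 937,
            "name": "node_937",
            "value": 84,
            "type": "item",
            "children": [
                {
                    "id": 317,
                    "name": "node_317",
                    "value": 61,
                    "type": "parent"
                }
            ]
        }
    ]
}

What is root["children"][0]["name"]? "node_937"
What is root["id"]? 548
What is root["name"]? "node_548"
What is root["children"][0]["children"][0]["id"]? 317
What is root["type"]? "directory"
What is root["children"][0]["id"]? 937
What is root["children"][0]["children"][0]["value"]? 61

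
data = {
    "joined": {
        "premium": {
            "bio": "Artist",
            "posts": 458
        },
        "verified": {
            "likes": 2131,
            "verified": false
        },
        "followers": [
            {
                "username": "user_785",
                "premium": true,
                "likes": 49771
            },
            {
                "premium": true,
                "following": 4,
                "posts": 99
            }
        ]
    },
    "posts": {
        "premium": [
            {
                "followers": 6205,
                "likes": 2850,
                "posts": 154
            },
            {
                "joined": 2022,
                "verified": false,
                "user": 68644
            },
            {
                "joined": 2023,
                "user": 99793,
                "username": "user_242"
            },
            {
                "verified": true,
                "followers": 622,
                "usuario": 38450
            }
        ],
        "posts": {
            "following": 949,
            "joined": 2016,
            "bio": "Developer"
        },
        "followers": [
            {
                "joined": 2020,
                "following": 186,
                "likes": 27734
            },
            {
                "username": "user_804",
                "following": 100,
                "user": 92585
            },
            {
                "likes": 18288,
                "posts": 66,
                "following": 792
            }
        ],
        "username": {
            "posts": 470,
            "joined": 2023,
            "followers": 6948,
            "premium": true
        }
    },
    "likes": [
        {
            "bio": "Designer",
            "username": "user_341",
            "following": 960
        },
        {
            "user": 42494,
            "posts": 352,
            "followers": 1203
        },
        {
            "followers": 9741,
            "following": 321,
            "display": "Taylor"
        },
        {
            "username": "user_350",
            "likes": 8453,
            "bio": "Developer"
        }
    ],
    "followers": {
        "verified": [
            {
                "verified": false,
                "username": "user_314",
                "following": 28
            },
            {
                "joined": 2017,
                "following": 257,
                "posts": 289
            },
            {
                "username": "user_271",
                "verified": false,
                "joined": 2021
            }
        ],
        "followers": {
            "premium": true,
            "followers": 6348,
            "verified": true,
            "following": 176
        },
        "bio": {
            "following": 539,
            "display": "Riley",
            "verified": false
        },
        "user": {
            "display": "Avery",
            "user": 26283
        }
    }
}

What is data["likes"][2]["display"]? "Taylor"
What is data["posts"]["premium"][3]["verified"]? True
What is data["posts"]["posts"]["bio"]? "Developer"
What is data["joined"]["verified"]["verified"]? False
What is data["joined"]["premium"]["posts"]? 458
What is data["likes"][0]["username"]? "user_341"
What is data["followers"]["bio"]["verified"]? False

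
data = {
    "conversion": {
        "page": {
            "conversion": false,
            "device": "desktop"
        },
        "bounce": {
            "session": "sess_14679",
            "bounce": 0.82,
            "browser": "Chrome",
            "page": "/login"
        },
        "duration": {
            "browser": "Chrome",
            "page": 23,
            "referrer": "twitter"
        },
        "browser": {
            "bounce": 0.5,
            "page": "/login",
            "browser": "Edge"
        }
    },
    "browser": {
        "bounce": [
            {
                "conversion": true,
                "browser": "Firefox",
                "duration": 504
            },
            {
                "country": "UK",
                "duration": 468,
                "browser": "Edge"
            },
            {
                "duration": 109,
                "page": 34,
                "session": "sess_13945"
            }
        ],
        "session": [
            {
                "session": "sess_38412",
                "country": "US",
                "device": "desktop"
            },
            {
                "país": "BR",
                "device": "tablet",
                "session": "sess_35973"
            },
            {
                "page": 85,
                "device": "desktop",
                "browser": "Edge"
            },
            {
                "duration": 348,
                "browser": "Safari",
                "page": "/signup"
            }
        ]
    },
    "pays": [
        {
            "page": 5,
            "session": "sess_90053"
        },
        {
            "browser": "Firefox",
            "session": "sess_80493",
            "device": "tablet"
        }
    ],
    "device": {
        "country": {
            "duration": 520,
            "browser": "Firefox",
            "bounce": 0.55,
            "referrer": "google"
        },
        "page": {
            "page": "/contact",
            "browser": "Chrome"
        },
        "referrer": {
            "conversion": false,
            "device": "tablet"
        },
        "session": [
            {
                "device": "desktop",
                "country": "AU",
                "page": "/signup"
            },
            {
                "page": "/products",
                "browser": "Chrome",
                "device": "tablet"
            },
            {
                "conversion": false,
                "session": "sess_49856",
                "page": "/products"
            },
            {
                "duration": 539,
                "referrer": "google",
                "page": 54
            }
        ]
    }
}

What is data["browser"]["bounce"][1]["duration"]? 468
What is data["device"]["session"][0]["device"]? "desktop"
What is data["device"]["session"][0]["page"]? "/signup"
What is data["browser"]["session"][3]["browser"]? "Safari"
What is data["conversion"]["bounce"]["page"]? "/login"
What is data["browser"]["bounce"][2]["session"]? "sess_13945"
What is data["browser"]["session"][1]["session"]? "sess_35973"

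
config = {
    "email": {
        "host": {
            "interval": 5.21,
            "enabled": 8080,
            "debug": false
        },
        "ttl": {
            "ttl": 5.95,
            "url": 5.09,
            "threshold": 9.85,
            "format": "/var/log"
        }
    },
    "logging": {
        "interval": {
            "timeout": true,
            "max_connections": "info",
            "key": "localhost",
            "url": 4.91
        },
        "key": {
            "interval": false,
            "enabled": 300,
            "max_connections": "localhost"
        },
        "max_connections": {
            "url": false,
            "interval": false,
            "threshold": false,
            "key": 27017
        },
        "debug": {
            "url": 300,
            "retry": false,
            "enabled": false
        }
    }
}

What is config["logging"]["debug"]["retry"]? False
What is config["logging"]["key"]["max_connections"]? "localhost"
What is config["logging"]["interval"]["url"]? 4.91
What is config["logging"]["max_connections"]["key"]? 27017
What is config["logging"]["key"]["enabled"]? 300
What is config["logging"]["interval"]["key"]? "localhost"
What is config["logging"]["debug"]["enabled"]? False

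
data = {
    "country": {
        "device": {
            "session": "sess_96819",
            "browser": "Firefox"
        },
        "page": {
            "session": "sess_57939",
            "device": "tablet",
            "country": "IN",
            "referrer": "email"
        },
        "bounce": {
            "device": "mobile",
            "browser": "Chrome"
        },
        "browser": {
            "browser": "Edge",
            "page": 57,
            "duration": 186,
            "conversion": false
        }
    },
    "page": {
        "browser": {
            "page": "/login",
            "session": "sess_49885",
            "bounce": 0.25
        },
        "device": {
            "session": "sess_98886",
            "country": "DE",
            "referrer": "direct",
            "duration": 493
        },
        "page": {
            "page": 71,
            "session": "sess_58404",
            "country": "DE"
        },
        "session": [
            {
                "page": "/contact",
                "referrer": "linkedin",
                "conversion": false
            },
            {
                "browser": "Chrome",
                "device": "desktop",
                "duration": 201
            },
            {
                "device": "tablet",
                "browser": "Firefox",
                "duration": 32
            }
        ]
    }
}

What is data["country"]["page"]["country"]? "IN"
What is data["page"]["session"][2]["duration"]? 32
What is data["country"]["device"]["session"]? "sess_96819"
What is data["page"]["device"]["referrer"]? "direct"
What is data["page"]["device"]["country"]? "DE"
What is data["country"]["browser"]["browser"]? "Edge"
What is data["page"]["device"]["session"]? "sess_98886"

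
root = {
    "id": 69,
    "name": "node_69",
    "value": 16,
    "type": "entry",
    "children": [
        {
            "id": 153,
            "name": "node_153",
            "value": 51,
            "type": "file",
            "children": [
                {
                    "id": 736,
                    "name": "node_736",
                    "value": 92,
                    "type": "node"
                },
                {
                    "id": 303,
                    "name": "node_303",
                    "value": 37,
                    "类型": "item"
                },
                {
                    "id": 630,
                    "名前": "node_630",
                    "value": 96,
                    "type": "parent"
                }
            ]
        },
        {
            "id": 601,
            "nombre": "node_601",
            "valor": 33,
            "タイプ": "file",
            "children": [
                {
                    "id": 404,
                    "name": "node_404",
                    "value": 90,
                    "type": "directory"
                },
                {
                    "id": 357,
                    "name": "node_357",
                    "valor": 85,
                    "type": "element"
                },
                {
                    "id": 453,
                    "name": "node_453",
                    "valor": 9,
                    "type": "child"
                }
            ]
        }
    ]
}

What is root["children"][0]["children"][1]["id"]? 303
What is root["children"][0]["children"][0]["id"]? 736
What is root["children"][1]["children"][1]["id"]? 357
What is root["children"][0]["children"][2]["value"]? 96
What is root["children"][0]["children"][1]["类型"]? "item"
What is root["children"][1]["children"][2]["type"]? "child"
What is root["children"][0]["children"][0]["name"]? "node_736"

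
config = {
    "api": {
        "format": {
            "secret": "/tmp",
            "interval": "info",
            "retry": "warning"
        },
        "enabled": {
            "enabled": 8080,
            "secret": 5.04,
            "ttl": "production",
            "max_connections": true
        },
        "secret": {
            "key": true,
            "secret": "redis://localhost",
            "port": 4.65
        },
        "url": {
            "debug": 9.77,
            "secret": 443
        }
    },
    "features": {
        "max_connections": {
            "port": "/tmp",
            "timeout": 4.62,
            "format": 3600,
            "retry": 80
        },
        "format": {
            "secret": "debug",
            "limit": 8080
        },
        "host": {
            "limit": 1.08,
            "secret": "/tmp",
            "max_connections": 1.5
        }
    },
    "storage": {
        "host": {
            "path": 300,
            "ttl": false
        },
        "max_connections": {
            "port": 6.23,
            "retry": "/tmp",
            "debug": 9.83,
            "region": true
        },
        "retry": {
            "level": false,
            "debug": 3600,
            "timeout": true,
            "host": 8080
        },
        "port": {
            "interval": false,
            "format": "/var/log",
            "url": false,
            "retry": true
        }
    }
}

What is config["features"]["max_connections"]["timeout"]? 4.62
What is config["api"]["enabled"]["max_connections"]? True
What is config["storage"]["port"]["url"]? False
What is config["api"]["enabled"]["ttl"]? "production"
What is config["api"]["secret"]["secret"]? "redis://localhost"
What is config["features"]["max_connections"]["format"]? 3600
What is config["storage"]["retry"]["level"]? False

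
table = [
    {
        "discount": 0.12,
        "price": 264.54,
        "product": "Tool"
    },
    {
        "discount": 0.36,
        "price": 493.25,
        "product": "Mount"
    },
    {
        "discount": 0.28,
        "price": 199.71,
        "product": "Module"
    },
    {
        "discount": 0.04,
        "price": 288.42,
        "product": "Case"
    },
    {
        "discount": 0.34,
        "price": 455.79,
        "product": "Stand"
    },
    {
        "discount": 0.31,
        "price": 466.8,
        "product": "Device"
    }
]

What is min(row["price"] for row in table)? 199.71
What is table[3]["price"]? 288.42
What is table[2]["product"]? "Module"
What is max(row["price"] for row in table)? 493.25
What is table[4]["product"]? "Stand"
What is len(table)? 6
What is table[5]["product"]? "Device"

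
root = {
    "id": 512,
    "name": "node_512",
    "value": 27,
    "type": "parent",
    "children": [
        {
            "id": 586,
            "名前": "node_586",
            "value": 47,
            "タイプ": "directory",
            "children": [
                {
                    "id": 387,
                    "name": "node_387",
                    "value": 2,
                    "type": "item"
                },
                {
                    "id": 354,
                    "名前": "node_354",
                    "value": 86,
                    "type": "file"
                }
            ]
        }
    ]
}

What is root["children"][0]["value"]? 47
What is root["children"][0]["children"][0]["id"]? 387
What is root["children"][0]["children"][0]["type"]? "item"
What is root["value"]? 27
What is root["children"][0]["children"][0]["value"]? 2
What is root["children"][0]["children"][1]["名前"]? "node_354"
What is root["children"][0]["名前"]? "node_586"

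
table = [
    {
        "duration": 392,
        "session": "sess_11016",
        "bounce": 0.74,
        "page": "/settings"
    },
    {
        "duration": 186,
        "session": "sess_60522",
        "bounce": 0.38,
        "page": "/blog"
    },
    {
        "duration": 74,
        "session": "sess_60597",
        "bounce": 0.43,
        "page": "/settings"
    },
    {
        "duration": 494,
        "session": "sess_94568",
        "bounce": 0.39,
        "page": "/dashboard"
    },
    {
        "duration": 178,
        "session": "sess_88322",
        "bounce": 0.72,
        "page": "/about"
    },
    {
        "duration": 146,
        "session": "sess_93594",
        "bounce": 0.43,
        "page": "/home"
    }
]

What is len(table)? 6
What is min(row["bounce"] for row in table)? 0.38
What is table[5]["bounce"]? 0.43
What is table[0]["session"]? "sess_11016"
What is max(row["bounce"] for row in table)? 0.74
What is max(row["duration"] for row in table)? 494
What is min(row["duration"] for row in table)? 74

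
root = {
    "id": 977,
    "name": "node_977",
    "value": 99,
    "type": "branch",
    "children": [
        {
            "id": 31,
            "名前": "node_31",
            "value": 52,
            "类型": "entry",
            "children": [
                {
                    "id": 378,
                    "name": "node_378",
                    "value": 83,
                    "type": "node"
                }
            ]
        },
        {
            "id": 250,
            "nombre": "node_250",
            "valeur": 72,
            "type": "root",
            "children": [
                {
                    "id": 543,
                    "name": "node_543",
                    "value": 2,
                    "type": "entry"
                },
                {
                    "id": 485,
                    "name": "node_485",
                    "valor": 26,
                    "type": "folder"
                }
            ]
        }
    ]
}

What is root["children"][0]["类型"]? "entry"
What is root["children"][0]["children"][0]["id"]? 378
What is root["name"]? "node_977"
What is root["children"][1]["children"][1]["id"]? 485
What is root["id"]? 977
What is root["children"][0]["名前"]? "node_31"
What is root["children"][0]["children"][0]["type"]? "node"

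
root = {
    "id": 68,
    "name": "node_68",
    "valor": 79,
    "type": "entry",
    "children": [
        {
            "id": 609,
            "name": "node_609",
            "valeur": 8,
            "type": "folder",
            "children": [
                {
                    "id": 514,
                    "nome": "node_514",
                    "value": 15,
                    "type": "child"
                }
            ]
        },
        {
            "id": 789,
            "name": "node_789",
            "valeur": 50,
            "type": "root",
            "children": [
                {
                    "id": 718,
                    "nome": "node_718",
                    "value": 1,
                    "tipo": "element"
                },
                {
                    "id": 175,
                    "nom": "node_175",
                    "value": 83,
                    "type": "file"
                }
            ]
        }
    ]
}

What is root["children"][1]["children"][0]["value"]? 1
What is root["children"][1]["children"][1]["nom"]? "node_175"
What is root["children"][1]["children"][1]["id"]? 175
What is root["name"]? "node_68"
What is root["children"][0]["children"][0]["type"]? "child"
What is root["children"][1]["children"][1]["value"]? 83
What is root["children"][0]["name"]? "node_609"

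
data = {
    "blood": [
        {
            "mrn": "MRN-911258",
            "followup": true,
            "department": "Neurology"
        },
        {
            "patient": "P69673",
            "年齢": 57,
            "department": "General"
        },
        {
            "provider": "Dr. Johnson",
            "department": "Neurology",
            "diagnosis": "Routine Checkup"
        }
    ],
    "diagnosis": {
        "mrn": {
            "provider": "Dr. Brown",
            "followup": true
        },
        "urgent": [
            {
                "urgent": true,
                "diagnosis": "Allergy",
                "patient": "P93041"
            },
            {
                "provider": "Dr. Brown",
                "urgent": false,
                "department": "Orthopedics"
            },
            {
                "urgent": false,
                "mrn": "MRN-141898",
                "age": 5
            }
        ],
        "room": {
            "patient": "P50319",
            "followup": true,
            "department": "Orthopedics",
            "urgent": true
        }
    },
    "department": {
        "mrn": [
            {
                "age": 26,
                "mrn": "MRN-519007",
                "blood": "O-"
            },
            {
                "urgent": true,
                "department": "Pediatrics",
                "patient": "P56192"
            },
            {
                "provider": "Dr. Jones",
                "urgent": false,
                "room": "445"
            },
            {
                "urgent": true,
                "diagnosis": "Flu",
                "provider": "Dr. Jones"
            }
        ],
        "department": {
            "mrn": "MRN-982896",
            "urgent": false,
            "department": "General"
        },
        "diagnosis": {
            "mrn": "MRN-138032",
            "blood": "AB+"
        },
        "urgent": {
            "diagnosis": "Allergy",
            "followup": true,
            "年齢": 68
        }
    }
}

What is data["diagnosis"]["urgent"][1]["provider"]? "Dr. Brown"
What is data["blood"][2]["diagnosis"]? "Routine Checkup"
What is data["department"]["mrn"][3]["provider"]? "Dr. Jones"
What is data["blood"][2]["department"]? "Neurology"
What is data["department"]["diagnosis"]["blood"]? "AB+"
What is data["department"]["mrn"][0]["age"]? 26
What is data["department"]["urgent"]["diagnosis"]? "Allergy"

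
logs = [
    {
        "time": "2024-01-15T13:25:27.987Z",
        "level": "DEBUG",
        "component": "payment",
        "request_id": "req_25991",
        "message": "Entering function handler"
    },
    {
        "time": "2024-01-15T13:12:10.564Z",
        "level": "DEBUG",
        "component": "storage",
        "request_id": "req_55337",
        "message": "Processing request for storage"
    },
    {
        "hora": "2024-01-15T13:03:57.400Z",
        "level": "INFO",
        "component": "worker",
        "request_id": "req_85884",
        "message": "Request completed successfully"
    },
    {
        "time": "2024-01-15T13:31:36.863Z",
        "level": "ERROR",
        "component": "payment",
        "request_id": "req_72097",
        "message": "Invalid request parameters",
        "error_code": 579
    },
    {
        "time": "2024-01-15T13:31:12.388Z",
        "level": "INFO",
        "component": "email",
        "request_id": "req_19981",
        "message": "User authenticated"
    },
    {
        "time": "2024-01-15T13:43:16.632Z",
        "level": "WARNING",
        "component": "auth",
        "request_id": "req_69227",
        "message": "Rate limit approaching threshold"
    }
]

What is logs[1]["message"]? "Processing request for storage"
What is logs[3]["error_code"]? 579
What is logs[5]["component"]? "auth"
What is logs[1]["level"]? "DEBUG"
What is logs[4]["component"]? "email"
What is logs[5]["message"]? "Rate limit approaching threshold"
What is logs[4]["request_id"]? "req_19981"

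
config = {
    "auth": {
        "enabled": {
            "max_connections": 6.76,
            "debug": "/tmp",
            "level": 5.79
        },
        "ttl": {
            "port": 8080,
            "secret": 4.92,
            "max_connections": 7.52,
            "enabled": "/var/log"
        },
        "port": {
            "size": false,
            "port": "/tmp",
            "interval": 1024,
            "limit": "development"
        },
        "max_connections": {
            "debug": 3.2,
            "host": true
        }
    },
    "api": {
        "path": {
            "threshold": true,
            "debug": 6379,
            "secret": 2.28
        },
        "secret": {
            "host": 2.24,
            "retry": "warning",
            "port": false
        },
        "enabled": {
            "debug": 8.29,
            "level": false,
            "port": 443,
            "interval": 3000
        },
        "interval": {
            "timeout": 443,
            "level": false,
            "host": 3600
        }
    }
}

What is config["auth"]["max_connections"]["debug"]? 3.2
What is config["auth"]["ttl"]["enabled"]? "/var/log"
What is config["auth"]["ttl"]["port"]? 8080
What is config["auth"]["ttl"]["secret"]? 4.92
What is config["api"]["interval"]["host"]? 3600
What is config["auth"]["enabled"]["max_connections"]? 6.76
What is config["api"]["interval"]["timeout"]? 443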